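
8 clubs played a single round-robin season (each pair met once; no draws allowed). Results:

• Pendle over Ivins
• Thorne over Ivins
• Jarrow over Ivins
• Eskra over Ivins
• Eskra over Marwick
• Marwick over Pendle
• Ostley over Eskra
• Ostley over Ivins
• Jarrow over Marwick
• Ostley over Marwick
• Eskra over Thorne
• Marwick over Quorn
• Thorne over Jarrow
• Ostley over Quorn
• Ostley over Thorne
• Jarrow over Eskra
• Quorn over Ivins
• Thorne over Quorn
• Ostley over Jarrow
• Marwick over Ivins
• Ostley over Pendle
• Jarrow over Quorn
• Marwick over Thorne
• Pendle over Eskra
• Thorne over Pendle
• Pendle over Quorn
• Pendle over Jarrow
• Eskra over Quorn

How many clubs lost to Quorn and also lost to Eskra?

1

Quorn beat: Ivins.
Eskra beat: Quorn, Thorne, Marwick, Ivins.
Both beat: Ivins — 1.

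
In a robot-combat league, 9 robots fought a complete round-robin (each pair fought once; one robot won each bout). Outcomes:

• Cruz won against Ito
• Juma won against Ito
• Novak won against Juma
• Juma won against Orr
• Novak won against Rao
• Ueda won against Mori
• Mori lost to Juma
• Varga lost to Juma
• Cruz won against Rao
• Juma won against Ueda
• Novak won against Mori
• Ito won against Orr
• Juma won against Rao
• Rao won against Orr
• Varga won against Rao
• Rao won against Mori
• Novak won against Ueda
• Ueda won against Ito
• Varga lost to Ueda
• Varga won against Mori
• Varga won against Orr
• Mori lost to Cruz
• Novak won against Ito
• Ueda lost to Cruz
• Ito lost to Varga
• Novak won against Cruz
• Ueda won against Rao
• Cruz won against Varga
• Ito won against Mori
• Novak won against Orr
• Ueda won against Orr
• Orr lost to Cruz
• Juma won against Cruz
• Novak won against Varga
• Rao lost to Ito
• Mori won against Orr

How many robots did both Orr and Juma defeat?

Orr beat: no one.
Juma beat: Cruz, Ueda, Ito, Orr, Rao, Varga, Mori.
No one was beaten by both.

0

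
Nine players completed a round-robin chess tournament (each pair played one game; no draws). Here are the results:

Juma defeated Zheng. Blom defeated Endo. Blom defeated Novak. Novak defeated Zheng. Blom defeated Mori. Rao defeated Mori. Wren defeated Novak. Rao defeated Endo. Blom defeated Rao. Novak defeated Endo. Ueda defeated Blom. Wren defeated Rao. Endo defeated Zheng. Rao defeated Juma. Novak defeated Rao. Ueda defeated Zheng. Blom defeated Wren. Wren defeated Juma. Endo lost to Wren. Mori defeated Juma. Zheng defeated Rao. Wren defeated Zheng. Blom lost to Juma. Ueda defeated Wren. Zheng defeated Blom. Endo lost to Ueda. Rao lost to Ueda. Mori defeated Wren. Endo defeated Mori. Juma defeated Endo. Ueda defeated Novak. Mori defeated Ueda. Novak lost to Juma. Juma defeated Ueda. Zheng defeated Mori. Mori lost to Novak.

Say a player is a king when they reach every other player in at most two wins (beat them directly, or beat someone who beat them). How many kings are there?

8

Rao reaches everyone (king).
Novak reaches everyone (king).
Endo cannot reach Novak in two steps.
Wren reaches everyone (king).
Mori reaches everyone (king).
Blom reaches everyone (king).
Ueda reaches everyone (king).
Zheng reaches everyone (king).
Juma reaches everyone (king).
Kings: Rao, Novak, Wren, Mori, Blom, Ueda, Zheng, Juma — 8.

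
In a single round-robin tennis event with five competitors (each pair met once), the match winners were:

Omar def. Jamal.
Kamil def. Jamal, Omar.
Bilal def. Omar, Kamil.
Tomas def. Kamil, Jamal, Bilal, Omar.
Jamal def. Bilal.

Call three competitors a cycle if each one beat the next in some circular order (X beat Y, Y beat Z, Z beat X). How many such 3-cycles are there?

Of the C(5,3) = 10 triples, the cyclic ones are: {Bilal, Omar, Jamal}; {Bilal, Jamal, Kamil}.
That is 2.

2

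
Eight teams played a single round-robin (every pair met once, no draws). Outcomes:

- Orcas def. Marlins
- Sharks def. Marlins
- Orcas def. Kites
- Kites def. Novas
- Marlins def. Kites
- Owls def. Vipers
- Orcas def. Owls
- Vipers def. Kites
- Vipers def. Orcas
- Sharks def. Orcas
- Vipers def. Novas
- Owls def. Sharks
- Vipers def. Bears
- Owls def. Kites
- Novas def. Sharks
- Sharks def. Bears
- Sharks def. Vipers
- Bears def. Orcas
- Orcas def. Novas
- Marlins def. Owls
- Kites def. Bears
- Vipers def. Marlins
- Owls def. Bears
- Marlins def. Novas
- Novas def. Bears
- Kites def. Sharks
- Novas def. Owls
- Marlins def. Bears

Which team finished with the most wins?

Win totals: Novas 3, Orcas 4, Sharks 4, Owls 4, Marlins 4, Bears 1, Vipers 5, Kites 3.
Vipers leads with 5 wins (next highest: 4).

Vipers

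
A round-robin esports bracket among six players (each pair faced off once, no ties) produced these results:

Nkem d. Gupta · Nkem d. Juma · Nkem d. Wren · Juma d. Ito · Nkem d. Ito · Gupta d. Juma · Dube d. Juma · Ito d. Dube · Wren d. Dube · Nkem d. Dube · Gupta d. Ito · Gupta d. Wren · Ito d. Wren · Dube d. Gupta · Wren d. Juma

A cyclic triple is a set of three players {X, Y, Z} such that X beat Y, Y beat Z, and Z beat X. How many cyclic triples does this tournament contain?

Of the C(6,3) = 20 triples, the cyclic ones are: {Dube, Juma, Ito}; {Dube, Ito, Gupta}; {Dube, Gupta, Wren}; {Juma, Ito, Wren}.
That is 4.

4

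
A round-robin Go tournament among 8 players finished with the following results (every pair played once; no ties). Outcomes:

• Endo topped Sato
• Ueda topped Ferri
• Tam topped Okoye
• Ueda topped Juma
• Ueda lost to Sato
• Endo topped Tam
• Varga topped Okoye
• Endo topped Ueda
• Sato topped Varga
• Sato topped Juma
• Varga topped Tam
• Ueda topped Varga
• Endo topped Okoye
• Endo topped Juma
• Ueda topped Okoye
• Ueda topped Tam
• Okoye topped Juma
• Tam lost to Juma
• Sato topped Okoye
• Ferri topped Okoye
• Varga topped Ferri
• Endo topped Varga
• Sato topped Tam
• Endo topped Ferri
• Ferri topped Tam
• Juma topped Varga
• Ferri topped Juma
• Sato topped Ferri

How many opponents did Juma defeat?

2

Juma's results: beat Varga, Tam; lost to Ueda, Okoye, Ferri, Endo, Sato.
That is 2 wins.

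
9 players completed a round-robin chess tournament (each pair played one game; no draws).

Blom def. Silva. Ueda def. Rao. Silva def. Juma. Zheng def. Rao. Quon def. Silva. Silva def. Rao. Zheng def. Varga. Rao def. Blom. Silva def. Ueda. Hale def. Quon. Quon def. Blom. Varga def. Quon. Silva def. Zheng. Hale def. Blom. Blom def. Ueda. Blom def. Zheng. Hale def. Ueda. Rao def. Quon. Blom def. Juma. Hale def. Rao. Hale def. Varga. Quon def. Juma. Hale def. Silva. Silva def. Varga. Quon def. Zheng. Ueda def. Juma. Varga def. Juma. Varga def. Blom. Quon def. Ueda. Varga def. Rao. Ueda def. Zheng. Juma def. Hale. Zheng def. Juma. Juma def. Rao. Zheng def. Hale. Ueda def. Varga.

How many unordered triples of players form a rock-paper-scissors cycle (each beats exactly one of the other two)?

Win totals: Quon 5, Hale 6, Blom 4, Ueda 4, Zheng 4, Varga 4, Rao 2, Silva 5, Juma 2.
A player with w wins dominates both others in C(w,2) triples; summing gives 10 + 15 + 6 + 6 + 6 + 6 + 1 + 10 + 1 = 61 transitive triples.
Total triples C(9,3) = 84, so cyclic triples = 84 − 61 = 23.

23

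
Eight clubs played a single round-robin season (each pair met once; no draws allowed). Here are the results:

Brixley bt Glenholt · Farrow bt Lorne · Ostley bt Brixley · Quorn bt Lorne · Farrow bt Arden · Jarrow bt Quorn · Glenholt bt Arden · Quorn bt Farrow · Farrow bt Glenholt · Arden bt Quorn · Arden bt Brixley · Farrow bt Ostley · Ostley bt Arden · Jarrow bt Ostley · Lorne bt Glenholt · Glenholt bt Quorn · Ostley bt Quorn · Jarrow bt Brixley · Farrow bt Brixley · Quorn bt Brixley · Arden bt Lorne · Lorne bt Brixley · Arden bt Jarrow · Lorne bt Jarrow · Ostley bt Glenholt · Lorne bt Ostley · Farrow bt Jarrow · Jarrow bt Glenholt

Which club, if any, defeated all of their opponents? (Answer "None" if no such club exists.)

Highest win total is Farrow with 6 (out of 7 possible).
Farrow lost to Quorn, so no club went undefeated.

None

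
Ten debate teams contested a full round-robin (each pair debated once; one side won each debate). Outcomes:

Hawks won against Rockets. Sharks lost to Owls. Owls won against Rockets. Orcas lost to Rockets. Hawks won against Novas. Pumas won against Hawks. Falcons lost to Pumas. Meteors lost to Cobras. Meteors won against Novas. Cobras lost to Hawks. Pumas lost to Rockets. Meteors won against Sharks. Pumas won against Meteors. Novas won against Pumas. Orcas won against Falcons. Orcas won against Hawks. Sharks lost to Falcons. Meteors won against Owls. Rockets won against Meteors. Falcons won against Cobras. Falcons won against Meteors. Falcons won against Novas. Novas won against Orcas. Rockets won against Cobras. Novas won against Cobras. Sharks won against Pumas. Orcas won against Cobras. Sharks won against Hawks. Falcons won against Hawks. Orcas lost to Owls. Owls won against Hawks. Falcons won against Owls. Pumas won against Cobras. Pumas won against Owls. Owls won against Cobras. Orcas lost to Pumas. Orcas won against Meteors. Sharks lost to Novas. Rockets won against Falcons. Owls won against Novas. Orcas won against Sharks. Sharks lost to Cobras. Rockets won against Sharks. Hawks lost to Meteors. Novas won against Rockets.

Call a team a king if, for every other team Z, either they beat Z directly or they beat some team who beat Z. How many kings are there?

Rockets reaches everyone (king).
Orcas reaches everyone (king).
Hawks cannot reach Owls in two steps.
Novas reaches everyone (king).
Pumas reaches everyone (king).
Meteors cannot reach Falcons in two steps.
Falcons reaches everyone (king).
Owls reaches everyone (king).
Sharks reaches everyone (king).
Cobras cannot reach Rockets, Orcas, Falcons in two steps.
Kings: Rockets, Orcas, Novas, Pumas, Falcons, Owls, Sharks — 7.

7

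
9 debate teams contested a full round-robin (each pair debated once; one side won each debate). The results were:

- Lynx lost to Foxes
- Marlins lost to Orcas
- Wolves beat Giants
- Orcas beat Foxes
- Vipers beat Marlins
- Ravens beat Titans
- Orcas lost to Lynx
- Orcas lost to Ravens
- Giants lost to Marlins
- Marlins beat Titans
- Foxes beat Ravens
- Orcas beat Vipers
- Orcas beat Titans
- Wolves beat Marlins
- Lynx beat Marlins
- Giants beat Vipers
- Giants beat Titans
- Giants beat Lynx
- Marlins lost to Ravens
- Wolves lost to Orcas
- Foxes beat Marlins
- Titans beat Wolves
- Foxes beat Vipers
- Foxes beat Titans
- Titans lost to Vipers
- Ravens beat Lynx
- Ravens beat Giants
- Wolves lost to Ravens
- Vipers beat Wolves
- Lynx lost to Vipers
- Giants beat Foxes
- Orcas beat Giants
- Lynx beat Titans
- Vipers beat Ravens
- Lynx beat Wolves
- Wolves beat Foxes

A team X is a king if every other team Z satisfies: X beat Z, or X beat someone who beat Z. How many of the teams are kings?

Giants reaches everyone (king).
Titans cannot reach Lynx, Orcas, Ravens, Vipers in two steps.
Lynx cannot reach Ravens in two steps.
Orcas reaches everyone (king).
Wolves cannot reach Orcas in two steps.
Ravens reaches everyone (king).
Vipers reaches everyone (king).
Marlins cannot reach Orcas, Ravens in two steps.
Foxes reaches everyone (king).
Kings: Giants, Orcas, Ravens, Vipers, Foxes — 5.

5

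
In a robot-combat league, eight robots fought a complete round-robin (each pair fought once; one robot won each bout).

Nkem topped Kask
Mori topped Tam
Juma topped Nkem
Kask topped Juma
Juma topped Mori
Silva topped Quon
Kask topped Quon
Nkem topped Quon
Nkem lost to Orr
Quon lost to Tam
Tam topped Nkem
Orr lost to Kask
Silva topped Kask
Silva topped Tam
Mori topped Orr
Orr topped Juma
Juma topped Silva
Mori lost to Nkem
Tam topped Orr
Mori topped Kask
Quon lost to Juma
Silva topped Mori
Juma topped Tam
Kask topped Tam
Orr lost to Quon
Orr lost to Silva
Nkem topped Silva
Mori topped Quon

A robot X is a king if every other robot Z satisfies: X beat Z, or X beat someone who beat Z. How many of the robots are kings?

Tam reaches everyone (king).
Silva reaches everyone (king).
Mori cannot reach Silva in two steps.
Orr reaches everyone (king).
Juma reaches everyone (king).
Nkem reaches everyone (king).
Quon cannot reach Tam, Silva, Mori, Kask in two steps.
Kask reaches everyone (king).
Kings: Tam, Silva, Orr, Juma, Nkem, Kask — 6.

6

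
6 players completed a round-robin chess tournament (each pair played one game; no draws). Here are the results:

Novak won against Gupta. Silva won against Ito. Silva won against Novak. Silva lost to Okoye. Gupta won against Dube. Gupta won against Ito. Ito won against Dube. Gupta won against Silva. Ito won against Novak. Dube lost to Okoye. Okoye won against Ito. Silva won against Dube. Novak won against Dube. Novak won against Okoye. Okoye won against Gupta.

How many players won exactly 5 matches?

Win totals: Novak 3, Ito 2, Okoye 4, Dube 0, Gupta 3, Silva 3.
No player has exactly 5 wins.

0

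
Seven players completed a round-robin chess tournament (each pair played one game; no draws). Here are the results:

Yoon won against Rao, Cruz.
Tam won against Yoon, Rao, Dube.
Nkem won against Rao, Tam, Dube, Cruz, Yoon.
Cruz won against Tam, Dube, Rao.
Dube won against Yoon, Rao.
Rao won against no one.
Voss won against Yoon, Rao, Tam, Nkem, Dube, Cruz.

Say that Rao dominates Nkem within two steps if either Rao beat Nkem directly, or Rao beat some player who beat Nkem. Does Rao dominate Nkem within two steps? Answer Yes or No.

Rao did not beat Nkem directly.
Rao beat no one, so there is no intermediate player.

No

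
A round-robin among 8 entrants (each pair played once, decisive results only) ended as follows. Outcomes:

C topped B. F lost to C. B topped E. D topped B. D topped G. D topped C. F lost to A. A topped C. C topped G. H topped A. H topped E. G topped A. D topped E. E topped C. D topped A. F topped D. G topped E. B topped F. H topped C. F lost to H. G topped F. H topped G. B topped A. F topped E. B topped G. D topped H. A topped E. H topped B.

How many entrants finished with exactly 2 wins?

1

Win totals: A 3, B 4, C 3, D 6, E 1, F 2, G 3, H 6.
Exactly 2: F — 1 entrant.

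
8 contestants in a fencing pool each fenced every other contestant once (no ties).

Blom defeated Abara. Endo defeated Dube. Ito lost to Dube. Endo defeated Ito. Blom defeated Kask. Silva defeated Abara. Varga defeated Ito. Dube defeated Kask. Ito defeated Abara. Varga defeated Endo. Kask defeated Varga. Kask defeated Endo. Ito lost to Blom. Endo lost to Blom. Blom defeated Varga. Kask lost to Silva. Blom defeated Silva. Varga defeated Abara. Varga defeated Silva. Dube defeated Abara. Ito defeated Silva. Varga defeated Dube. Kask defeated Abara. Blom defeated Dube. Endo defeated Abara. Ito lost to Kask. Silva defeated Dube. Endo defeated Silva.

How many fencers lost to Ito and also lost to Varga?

2

Ito beat: Silva, Abara.
Varga beat: Ito, Silva, Endo, Dube, Abara.
Both beat: Silva, Abara — 2.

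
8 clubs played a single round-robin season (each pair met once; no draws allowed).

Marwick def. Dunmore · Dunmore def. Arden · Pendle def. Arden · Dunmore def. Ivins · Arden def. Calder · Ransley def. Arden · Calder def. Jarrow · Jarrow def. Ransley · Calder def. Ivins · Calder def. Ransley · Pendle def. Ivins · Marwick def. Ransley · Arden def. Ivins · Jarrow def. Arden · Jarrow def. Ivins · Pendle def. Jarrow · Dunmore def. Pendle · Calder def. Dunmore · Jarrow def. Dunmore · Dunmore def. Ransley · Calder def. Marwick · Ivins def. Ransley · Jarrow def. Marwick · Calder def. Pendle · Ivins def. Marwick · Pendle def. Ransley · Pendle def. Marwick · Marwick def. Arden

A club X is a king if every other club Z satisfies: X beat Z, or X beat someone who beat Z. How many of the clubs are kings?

Pendle reaches everyone (king).
Ransley cannot reach Pendle, Marwick, Dunmore, Jarrow in two steps.
Calder reaches everyone (king).
Ivins cannot reach Pendle, Calder, Jarrow in two steps.
Arden reaches everyone (king).
Marwick cannot reach Jarrow in two steps.
Dunmore reaches everyone (king).
Jarrow reaches everyone (king).
Kings: Pendle, Calder, Arden, Dunmore, Jarrow — 5.

5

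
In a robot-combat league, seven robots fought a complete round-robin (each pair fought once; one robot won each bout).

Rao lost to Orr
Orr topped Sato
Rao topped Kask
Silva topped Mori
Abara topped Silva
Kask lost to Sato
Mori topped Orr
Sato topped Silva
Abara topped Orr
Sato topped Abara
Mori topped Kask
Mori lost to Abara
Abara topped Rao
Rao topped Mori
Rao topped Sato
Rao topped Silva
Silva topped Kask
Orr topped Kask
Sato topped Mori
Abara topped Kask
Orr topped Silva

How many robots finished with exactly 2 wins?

Win totals: Silva 2, Abara 5, Mori 2, Rao 4, Sato 4, Orr 4, Kask 0.
Exactly 2: Silva, Mori — 2 robots.

2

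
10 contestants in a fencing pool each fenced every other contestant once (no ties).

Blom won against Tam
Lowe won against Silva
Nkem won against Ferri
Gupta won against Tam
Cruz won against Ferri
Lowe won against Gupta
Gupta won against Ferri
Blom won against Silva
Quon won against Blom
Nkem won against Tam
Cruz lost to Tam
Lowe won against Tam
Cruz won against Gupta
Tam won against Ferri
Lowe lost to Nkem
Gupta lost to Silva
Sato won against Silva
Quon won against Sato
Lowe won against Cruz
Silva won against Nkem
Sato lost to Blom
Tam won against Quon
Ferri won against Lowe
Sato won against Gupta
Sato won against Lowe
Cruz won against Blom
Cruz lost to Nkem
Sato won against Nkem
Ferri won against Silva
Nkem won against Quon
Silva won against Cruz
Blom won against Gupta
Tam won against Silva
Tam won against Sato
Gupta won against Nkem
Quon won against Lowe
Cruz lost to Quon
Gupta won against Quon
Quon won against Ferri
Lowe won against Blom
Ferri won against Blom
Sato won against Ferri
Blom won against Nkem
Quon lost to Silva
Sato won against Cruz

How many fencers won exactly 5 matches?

Win totals: Cruz 3, Tam 5, Silva 4, Gupta 4, Ferri 3, Lowe 5, Nkem 5, Quon 5, Blom 5, Sato 6.
Exactly 5: Tam, Lowe, Nkem, Quon, Blom — 5 fencers.

5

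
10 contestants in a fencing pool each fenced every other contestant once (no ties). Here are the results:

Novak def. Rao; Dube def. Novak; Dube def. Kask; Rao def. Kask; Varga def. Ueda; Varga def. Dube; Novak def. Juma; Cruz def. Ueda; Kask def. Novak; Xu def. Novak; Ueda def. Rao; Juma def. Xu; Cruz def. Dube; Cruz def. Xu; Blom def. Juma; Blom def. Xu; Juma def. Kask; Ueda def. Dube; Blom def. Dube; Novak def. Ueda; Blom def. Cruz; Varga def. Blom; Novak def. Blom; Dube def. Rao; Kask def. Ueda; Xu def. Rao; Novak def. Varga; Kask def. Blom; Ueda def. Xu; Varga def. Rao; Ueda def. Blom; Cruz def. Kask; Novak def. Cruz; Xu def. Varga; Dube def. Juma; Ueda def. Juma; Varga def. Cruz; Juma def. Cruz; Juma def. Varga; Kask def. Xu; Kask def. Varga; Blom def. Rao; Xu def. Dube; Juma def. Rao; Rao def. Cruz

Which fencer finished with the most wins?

Win totals: Cruz 4, Xu 4, Dube 4, Novak 6, Ueda 5, Blom 5, Kask 5, Rao 2, Juma 5, Varga 5.
Novak leads with 6 wins (next highest: 5).

Novak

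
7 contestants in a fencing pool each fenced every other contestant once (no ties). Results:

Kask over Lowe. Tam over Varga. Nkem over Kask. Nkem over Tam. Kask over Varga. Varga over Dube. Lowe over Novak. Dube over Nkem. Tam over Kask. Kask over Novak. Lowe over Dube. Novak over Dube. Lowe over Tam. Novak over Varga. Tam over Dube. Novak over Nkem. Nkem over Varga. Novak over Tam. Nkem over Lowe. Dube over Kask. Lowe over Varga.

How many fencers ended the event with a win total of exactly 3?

Win totals: Nkem 4, Dube 2, Tam 3, Lowe 4, Varga 1, Kask 3, Novak 4.
Exactly 3: Tam, Kask — 2 fencers.

2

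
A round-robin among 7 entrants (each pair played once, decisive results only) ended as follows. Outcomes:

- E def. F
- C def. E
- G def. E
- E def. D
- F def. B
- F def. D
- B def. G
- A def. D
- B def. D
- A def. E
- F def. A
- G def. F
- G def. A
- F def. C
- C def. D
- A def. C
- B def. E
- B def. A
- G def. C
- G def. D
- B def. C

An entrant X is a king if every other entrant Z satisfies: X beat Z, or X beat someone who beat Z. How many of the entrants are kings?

A cannot reach B, G in two steps.
B reaches everyone (king).
C cannot reach A, B, G in two steps.
D cannot reach A, B, C, E, F, G in two steps.
E cannot reach G in two steps.
F reaches everyone (king).
G reaches everyone (king).
Kings: B, F, G — 3.

3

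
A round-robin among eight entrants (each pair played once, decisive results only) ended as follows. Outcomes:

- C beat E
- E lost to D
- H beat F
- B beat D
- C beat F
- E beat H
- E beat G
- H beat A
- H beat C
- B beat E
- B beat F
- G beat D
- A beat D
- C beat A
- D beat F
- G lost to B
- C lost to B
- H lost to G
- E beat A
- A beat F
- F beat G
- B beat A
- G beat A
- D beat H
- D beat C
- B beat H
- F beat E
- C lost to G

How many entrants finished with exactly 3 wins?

3

Win totals: A 2, B 7, C 3, D 4, E 3, F 2, G 4, H 3.
Exactly 3: C, E, H — 3 entrants.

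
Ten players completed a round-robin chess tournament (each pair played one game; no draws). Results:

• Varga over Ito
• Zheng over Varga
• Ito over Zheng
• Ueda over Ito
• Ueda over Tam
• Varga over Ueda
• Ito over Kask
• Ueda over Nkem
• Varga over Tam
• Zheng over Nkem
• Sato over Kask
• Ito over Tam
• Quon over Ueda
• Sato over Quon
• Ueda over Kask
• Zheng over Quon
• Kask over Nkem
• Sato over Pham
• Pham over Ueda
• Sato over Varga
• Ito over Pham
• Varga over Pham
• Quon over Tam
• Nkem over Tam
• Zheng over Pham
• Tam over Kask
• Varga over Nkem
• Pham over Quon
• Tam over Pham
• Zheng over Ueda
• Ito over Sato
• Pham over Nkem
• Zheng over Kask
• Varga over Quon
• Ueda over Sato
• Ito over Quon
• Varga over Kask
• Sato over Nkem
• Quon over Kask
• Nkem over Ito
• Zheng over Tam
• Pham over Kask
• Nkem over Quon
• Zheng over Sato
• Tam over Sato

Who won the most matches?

Zheng

Win totals: Kask 1, Ueda 5, Varga 7, Tam 3, Zheng 8, Quon 3, Ito 6, Nkem 3, Sato 5, Pham 4.
Zheng leads with 8 wins (next highest: 7).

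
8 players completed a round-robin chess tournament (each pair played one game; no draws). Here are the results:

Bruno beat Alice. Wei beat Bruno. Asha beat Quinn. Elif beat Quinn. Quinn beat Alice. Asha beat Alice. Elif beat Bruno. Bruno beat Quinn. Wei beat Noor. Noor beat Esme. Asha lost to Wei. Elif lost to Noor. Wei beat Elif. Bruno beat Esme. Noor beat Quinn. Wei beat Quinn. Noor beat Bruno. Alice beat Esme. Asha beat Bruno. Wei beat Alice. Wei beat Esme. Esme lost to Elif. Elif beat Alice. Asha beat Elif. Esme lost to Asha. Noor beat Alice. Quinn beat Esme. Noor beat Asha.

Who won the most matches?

Wei

Win totals: Noor 6, Esme 0, Alice 1, Elif 4, Bruno 3, Quinn 2, Asha 5, Wei 7.
Wei leads with 7 wins (next highest: 6).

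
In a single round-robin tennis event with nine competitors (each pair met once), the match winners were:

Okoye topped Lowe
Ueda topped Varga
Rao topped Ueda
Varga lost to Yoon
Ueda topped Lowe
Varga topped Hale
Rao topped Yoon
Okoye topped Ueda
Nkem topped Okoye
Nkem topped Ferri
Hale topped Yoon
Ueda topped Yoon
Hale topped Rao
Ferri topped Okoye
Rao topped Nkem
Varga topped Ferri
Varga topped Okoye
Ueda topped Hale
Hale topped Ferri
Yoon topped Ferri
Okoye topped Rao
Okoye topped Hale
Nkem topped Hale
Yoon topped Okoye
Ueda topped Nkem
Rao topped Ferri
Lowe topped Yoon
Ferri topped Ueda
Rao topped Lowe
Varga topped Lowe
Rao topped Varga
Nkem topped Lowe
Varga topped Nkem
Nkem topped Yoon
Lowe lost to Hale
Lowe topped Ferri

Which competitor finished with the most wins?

Win totals: Lowe 2, Hale 4, Ferri 2, Okoye 4, Ueda 5, Rao 6, Nkem 5, Varga 5, Yoon 3.
Rao leads with 6 wins (next highest: 5).

Rao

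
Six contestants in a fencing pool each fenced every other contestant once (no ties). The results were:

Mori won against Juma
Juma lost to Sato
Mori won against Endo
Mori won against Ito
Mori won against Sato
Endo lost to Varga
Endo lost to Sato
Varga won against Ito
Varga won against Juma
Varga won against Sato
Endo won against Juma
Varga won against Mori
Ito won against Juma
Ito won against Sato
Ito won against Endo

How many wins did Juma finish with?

Juma's results: beat no one; lost to Mori, Varga, Endo, Ito, Sato.
That is 0 wins.

0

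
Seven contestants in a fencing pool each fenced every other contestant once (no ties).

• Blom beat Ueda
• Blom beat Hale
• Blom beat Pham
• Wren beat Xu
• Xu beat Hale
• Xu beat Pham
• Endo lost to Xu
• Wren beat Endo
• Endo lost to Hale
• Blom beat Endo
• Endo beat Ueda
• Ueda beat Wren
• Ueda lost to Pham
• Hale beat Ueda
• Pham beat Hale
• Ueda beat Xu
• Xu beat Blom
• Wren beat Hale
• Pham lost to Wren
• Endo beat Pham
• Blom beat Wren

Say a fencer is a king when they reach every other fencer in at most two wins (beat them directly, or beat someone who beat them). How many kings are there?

4

Endo cannot reach Blom in two steps.
Xu reaches everyone (king).
Blom reaches everyone (king).
Pham cannot reach Blom in two steps.
Hale cannot reach Blom in two steps.
Ueda reaches everyone (king).
Wren reaches everyone (king).
Kings: Xu, Blom, Ueda, Wren — 4.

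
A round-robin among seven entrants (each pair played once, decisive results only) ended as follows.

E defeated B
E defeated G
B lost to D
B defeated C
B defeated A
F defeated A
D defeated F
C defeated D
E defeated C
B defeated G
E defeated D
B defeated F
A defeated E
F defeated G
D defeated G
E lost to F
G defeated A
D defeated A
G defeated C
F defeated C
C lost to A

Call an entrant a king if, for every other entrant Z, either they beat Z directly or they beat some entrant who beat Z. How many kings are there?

A cannot reach F in two steps.
B reaches everyone (king).
C cannot reach E in two steps.
D reaches everyone (king).
E reaches everyone (king).
F reaches everyone (king).
G cannot reach B, F in two steps.
Kings: B, D, E, F — 4.

4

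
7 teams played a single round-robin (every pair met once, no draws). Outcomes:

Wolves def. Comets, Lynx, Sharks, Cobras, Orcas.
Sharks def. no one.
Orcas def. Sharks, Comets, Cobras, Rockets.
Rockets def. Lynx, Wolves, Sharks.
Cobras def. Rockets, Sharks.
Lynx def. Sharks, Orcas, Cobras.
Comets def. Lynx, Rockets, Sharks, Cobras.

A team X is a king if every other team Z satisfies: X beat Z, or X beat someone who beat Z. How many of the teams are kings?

4

Sharks cannot reach Comets, Cobras, Orcas, Lynx, Wolves, Rockets in two steps.
Comets reaches everyone (king).
Cobras cannot reach Comets, Orcas in two steps.
Orcas reaches everyone (king).
Lynx cannot reach Wolves in two steps.
Wolves reaches everyone (king).
Rockets reaches everyone (king).
Kings: Comets, Orcas, Wolves, Rockets — 4.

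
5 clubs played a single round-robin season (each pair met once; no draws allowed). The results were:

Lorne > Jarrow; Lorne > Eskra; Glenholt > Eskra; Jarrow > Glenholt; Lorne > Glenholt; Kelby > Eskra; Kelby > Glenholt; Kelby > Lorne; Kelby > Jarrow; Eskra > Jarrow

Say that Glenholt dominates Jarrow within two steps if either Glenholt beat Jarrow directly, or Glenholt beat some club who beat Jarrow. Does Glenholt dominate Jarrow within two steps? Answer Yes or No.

Glenholt did not beat Jarrow directly.
Glenholt beat Eskra. Of those, Eskra beat Jarrow.

Yes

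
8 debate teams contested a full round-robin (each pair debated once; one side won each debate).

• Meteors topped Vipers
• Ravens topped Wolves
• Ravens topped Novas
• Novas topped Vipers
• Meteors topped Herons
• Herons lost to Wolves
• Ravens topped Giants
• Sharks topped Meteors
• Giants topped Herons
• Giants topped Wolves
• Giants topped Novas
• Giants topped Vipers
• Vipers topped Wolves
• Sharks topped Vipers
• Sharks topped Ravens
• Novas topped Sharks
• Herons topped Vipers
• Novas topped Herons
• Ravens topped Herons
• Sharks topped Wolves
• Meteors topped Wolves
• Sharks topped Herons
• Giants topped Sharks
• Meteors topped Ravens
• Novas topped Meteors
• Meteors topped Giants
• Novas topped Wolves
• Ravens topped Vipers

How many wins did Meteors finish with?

Meteors' results: beat Herons, Vipers, Ravens, Wolves, Giants; lost to Sharks, Novas.
That is 5 wins.

5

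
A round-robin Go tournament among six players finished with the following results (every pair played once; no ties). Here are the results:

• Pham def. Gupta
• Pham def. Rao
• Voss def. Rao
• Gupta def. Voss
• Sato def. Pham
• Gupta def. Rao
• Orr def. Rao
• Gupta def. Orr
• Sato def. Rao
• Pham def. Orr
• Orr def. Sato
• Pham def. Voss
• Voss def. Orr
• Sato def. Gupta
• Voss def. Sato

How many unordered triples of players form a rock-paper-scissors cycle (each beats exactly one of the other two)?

4

Of the C(6,3) = 20 triples, the cyclic ones are: {Voss, Sato, Pham}; {Voss, Sato, Gupta}; {Sato, Pham, Orr}; {Sato, Orr, Gupta}.
That is 4.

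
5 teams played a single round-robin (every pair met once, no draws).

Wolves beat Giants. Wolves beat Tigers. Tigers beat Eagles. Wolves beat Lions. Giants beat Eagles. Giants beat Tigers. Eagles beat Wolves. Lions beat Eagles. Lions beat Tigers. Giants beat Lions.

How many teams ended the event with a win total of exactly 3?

2

Win totals: Wolves 3, Giants 3, Eagles 1, Lions 2, Tigers 1.
Exactly 3: Wolves, Giants — 2 teams.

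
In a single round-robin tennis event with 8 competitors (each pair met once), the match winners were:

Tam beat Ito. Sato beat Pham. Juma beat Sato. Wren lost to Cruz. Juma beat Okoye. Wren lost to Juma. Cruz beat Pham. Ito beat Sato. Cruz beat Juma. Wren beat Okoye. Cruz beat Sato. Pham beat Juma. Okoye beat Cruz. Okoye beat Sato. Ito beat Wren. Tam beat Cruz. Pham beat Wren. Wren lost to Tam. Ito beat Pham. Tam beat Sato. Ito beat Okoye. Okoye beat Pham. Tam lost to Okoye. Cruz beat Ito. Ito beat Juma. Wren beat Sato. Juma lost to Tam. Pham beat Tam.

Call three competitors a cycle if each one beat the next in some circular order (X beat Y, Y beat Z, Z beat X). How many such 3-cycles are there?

Win totals: Okoye 4, Tam 5, Cruz 5, Juma 3, Pham 3, Ito 5, Sato 1, Wren 2.
A competitor with w wins dominates both others in C(w,2) triples; summing gives 6 + 10 + 10 + 3 + 3 + 10 + 0 + 1 = 43 transitive triples.
Total triples C(8,3) = 56, so cyclic triples = 56 − 43 = 13.

13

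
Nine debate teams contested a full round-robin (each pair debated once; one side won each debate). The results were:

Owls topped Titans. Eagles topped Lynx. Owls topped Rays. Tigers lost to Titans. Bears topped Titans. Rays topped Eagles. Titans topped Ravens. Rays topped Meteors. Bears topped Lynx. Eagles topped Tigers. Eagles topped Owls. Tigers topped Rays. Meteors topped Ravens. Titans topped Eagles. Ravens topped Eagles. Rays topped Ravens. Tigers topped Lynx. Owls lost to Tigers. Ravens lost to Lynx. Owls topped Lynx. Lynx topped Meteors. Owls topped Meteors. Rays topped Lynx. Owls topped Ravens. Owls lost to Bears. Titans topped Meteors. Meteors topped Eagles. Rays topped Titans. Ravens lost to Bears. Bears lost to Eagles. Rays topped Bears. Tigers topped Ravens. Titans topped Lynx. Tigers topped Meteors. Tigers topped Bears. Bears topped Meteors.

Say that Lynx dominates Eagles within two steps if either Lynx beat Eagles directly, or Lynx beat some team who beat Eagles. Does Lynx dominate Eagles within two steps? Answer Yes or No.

Lynx did not beat Eagles directly.
Lynx beat Meteors, Ravens. Of those, Meteors beat Eagles.

Yes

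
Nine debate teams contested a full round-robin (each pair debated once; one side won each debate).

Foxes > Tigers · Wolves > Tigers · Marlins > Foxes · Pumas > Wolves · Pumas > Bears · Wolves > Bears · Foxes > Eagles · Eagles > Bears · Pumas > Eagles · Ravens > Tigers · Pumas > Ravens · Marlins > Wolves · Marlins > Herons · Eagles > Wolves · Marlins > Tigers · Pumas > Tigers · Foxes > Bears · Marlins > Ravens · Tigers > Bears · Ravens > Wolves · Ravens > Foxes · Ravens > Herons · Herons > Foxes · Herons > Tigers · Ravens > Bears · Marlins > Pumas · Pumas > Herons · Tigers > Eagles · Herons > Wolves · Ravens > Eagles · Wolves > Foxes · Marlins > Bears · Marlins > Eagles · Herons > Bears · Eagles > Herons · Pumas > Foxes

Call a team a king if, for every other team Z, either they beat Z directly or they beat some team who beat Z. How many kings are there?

Pumas cannot reach Marlins in two steps.
Eagles cannot reach Pumas, Ravens, Marlins in two steps.
Ravens cannot reach Pumas, Marlins in two steps.
Marlins reaches everyone (king).
Foxes cannot reach Pumas, Ravens, Marlins in two steps.
Wolves cannot reach Pumas, Ravens, Marlins, Herons in two steps.
Herons cannot reach Pumas, Ravens, Marlins in two steps.
Bears cannot reach Pumas, Eagles, Ravens, Marlins, Foxes, Wolves, Herons, Tigers in two steps.
Tigers cannot reach Pumas, Ravens, Marlins, Foxes in two steps.
Kings: Marlins — 1.

1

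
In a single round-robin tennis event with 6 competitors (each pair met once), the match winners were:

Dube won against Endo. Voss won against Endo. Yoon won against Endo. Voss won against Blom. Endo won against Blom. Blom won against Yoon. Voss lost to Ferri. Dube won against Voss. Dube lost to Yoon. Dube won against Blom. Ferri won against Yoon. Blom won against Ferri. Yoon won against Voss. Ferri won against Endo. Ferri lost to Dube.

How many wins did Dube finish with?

4

Dube's results: beat Endo, Ferri, Voss, Blom; lost to Yoon.
That is 4 wins.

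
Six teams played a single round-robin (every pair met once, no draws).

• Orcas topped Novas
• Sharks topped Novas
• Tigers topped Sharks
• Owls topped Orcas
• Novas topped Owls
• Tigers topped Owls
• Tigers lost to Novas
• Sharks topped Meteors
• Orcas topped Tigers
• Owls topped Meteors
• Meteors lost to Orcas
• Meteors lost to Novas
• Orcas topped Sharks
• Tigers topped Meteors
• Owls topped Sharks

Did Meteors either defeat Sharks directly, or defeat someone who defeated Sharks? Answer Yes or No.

Meteors did not beat Sharks directly.
Meteors beat no one, so there is no intermediate team.

No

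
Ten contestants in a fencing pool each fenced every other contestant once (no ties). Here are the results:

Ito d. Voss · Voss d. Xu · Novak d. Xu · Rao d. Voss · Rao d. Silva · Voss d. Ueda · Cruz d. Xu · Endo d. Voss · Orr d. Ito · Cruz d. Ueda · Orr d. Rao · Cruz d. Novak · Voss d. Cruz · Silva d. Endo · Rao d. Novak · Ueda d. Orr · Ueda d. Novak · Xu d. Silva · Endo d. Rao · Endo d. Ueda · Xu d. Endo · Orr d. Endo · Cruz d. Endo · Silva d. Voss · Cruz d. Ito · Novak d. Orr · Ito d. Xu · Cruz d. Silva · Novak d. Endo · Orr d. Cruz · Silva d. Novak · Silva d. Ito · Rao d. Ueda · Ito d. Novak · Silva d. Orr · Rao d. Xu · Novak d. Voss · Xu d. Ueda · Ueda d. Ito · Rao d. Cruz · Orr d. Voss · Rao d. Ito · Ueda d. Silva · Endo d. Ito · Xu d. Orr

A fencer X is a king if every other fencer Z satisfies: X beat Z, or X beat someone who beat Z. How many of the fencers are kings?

8

Ueda reaches everyone (king).
Rao reaches everyone (king).
Xu reaches everyone (king).
Voss cannot reach Rao in two steps.
Cruz reaches everyone (king).
Ito cannot reach Rao in two steps.
Novak reaches everyone (king).
Orr reaches everyone (king).
Silva reaches everyone (king).
Endo reaches everyone (king).
Kings: Ueda, Rao, Xu, Cruz, Novak, Orr, Silva, Endo — 8.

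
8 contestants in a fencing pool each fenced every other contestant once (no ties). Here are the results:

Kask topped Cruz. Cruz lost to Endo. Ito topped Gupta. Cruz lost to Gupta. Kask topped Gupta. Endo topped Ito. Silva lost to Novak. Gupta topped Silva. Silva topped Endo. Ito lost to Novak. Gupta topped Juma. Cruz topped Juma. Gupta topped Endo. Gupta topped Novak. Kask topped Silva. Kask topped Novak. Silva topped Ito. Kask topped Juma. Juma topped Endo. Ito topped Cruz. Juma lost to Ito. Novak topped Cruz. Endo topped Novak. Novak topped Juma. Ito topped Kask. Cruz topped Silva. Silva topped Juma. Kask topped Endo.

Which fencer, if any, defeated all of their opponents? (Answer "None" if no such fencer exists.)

Highest win total is Kask with 6 (out of 7 possible).
Kask lost to Ito, so no fencer went undefeated.

None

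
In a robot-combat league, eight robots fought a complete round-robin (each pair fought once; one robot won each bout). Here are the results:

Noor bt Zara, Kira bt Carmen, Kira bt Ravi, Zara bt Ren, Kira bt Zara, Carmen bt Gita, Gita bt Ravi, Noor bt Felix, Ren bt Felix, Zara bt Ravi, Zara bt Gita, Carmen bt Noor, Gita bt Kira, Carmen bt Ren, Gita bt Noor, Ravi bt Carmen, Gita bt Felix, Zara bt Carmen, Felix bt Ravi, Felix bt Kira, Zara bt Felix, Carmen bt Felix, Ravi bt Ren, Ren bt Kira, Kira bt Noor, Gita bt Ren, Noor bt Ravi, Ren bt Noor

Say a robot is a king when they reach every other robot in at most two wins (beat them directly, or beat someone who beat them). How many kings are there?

5

Carmen reaches everyone (king).
Ravi cannot reach Zara in two steps.
Zara reaches everyone (king).
Noor reaches everyone (king).
Gita reaches everyone (king).
Kira reaches everyone (king).
Felix cannot reach Gita in two steps.
Ren cannot reach Gita in two steps.
Kings: Carmen, Zara, Noor, Gita, Kira — 5.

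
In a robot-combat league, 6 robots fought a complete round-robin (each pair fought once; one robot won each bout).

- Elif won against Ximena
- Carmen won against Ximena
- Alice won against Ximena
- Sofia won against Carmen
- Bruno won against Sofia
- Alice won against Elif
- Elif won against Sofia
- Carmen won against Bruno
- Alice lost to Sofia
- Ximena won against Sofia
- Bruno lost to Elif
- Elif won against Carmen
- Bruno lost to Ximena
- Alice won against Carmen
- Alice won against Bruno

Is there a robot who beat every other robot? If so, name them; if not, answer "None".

None

Highest win total is Elif with 4 (out of 5 possible).
Elif lost to Alice, so no robot went undefeated.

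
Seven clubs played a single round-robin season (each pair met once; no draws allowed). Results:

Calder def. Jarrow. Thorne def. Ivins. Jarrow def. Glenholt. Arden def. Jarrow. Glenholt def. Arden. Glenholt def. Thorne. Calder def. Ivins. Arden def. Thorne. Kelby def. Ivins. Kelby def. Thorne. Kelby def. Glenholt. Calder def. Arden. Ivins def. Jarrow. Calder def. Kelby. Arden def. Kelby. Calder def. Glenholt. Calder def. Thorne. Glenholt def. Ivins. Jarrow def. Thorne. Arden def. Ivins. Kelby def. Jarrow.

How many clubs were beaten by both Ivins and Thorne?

Ivins beat: Jarrow.
Thorne beat: Ivins.
No one was beaten by both.

0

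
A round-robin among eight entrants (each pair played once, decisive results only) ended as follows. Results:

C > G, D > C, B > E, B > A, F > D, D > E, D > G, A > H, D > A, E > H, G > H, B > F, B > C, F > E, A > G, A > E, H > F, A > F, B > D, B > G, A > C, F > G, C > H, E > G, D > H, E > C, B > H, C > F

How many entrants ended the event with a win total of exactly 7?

Win totals: A 5, B 7, C 3, D 5, E 3, F 3, G 1, H 1.
Exactly 7: B — 1 entrant.

1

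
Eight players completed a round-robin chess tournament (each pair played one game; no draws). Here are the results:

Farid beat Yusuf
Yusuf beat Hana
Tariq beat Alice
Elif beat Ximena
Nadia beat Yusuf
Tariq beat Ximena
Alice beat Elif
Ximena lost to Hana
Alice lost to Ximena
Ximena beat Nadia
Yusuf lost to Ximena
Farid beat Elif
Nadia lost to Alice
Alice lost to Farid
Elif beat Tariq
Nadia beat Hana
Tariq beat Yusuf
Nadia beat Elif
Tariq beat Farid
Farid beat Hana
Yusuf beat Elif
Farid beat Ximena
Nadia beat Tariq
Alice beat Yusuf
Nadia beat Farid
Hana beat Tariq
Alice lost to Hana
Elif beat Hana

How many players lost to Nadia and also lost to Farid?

Nadia beat: Farid, Elif, Yusuf, Tariq, Hana.
Farid beat: Ximena, Elif, Yusuf, Hana, Alice.
Both beat: Elif, Yusuf, Hana — 3.

3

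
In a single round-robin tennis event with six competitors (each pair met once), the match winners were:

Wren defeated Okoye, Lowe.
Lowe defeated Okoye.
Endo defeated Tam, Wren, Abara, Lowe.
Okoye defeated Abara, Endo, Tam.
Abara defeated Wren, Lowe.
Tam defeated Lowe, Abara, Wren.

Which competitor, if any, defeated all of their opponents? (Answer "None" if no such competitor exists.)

None

Highest win total is Endo with 4 (out of 5 possible).
Endo lost to Okoye, so no competitor went undefeated.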